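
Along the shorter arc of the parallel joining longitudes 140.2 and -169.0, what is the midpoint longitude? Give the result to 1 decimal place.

Signed shortest Δλ from +140.2° to -169.0° is +50.8°.
Midpoint longitude = +140.2° + (+50.8°)/2 = +140.2° + 25.4° = +165.6°.
(The naïve average (+140.2 + -169.0)/2 = -14.4° is on the wrong side of the globe.)

+165.6°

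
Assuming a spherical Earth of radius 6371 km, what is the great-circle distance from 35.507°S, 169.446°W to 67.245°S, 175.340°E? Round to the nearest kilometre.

3661 km

Δλ = 175.340 − -169.446 = 344.786°; wrapped into (−180°, 180°]: -15.214°.
Δφ = -67.245 − -35.507 = -31.738°.
a = sin²(Δφ/2) + cos φ₁ · cos φ₂ · sin²(Δλ/2) = 0.080286.
c = 2·atan2(√a, √(1−a)) = 0.57457 rad → d = 6371·c ≈ 3660.57 km.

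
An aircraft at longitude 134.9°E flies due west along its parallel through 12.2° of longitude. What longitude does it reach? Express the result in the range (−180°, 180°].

122.7°E

Start at +134.9°; shift −12.2° → +122.7°.
+122.7° already lies in (−180°, 180°].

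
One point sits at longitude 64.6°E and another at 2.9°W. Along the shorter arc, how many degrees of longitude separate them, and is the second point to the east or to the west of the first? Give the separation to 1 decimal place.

Raw difference: -2.9 − 64.6 = -67.5°.
Normalise into (−180°, 180°]: -67.5° stays -67.5°.
Negative ⇒ the second point lies to the west; separation 67.5°.

67.5° west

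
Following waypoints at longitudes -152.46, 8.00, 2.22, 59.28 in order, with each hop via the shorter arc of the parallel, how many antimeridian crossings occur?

Leg 1: -152.46° → +8.00°, shortest Δλ = 160.46° (east) — does not cross 180°.
Leg 2: +8.00° → +2.22°, shortest Δλ = -5.78° (west) — does not cross 180°.
Leg 3: +2.22° → +59.28°, shortest Δλ = 57.06° (east) — does not cross 180°.
Total crossings: 0.

0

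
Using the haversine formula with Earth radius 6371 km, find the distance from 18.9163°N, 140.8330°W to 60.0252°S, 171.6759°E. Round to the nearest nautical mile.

5271 nmi

Δλ = 171.6759 − -140.8330 = 312.5089°; wrapped into (−180°, 180°]: -47.4911°.
Δφ = -60.0252 − 18.9163 = -78.9415°.
a = sin²(Δφ/2) + cos φ₁ · cos φ₂ · sin²(Δλ/2) = 0.480731.
c = 2·atan2(√a, √(1−a)) = 1.53225 rad → d = 6371·c ≈ 9761.96 km ≈ 5271.04 nmi.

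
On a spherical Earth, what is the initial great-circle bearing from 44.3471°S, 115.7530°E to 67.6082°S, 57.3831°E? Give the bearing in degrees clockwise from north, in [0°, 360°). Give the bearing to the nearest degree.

Δλ = 57.3831 − 115.7530 = -58.3699°.
θ = atan2( sin Δλ · cos φ₂ , cos φ₁ · sin φ₂ − sin φ₁ · cos φ₂ · cos Δλ )
  = atan2(-0.32435, -0.52155) = -148.123° → normalised to [0°, 360°): 211.877°.

212°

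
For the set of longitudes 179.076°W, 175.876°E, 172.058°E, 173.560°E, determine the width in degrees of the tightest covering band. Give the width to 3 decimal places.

Sort the longitudes: -179.076°, +172.058°, +173.560°, +175.876°.
Eastward gaps between consecutive values (wrapping around): 351.134°, 1.502°, 2.316°, 5.048°.
Largest gap = 351.134° ⇒ minimal covering band is its complement: 360° − 351.134° = 8.866°.
Band runs from +172.058° eastward to -179.076°, crossing the antimeridian.

8.866°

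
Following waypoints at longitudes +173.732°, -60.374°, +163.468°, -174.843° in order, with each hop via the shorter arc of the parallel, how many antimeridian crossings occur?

Leg 1: +173.732° → -60.374°, shortest Δλ = 125.894° (east) — crosses 180°.
Leg 2: -60.374° → +163.468°, shortest Δλ = -136.158° (west) — crosses 180°.
Leg 3: +163.468° → -174.843°, shortest Δλ = 21.689° (east) — crosses 180°.
Total crossings: 3.

3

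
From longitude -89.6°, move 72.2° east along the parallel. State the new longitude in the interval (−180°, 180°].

Start at -89.6°; shift +72.2° → -17.4°.
-17.4° already lies in (−180°, 180°].

-17.4°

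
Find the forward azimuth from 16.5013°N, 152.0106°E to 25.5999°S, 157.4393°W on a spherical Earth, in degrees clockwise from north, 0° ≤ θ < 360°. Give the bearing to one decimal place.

Δλ = -157.4393 − 152.0106 = -309.4499°; wrapped into (−180°, 180°]: 50.5501°.
θ = atan2( sin Δλ · cos φ₂ , cos φ₁ · sin φ₂ − sin φ₁ · cos φ₂ · cos Δλ )
  = atan2(0.69638, -0.57705) = 129.647° → normalised to [0°, 360°): 129.647°.

129.6°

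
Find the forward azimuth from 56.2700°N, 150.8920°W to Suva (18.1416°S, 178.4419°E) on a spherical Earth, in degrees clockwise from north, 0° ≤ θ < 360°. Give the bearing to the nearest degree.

210°

Δλ = 178.4419 − -150.8920 = 329.3339°; wrapped into (−180°, 180°]: -30.6661°.
θ = atan2( sin Δλ · cos φ₂ , cos φ₁ · sin φ₂ − sin φ₁ · cos φ₂ · cos Δλ )
  = atan2(-0.48468, -0.85269) = -150.386° → normalised to [0°, 360°): 209.614°.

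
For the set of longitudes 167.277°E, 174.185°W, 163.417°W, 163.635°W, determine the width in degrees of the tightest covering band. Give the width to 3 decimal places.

29.306°

Sort the longitudes: -174.185°, -163.635°, -163.417°, +167.277°.
Eastward gaps between consecutive values (wrapping around): 10.550°, 0.218°, 330.694°, 18.538°.
Largest gap = 330.694° ⇒ minimal covering band is its complement: 360° − 330.694° = 29.306°.
Band runs from +167.277° eastward to -163.417°, crossing the antimeridian.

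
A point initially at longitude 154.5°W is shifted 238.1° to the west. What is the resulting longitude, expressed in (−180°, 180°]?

Start at -154.5°; shift −238.1° → -392.6°.
-392.6° lies outside (−180°, 180°]; add 360° → -32.6°.

32.6°W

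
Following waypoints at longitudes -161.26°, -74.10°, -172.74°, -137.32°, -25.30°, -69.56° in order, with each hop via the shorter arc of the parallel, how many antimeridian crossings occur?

Leg 1: -161.26° → -74.10°, shortest Δλ = 87.16° (east) — does not cross 180°.
Leg 2: -74.10° → -172.74°, shortest Δλ = -98.64° (west) — does not cross 180°.
Leg 3: -172.74° → -137.32°, shortest Δλ = 35.42° (east) — does not cross 180°.
Leg 4: -137.32° → -25.30°, shortest Δλ = 112.02° (east) — does not cross 180°.
Leg 5: -25.30° → -69.56°, shortest Δλ = -44.26° (west) — does not cross 180°.
Total crossings: 0.

0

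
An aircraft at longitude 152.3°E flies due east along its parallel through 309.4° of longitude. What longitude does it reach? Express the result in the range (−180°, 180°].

Start at +152.3°; shift +309.4° → +461.7°.
+461.7° lies outside (−180°, 180°]; subtract 360° → +101.7°.

101.7°E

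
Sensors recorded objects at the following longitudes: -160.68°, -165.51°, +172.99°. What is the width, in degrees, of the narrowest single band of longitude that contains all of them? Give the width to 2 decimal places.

26.33°

Sort the longitudes: -165.51°, -160.68°, +172.99°.
Eastward gaps between consecutive values (wrapping around): 4.83°, 333.67°, 21.50°.
Largest gap = 333.67° ⇒ minimal covering band is its complement: 360° − 333.67° = 26.33°.
Band runs from +172.99° eastward to -160.68°, crossing the antimeridian.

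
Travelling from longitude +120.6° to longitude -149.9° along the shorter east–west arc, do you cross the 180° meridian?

Yes

Naïve |-149.9 − 120.6| = 270.5° > 180°, so the shorter arc goes the other way round — across 180°.
Signed shortest Δλ = ((-149.9 − 120.6 + 180) mod 360) − 180 = 89.5°.
Going east by 89.5° from +120.6° passes through 180° before reaching -149.9°.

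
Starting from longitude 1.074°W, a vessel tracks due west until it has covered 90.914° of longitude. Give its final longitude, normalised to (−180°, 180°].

91.988°W

Start at -1.074°; shift −90.914° → -91.988°.
-91.988° already lies in (−180°, 180°].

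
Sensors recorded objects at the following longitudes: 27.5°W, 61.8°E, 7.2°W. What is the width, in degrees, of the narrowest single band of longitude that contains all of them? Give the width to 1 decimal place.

Sort the longitudes: -27.5°, -7.2°, +61.8°.
Eastward gaps between consecutive values (wrapping around): 20.3°, 69.0°, 270.7°.
Largest gap = 270.7° ⇒ minimal covering band is its complement: 360° − 270.7° = 89.3°.
Band runs from -27.5° eastward to +61.8°.

89.3°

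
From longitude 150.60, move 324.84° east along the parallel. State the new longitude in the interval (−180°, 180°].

Start at +150.60°; shift +324.84° → +475.44°.
+475.44° lies outside (−180°, 180°]; subtract 360° → +115.44°.

+115.44°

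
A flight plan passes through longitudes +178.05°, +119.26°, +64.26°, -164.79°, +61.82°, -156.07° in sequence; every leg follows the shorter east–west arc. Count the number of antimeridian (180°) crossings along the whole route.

Leg 1: +178.05° → +119.26°, shortest Δλ = -58.79° (west) — does not cross 180°.
Leg 2: +119.26° → +64.26°, shortest Δλ = -55.0° (west) — does not cross 180°.
Leg 3: +64.26° → -164.79°, shortest Δλ = 130.95° (east) — crosses 180°.
Leg 4: -164.79° → +61.82°, shortest Δλ = -133.39° (west) — crosses 180°.
Leg 5: +61.82° → -156.07°, shortest Δλ = 142.11° (east) — crosses 180°.
Total crossings: 3.

3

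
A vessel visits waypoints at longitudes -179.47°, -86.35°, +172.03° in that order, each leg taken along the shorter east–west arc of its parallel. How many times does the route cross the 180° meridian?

Leg 1: -179.47° → -86.35°, shortest Δλ = 93.12° (east) — does not cross 180°.
Leg 2: -86.35° → +172.03°, shortest Δλ = -101.62° (west) — crosses 180°.
Total crossings: 1.

1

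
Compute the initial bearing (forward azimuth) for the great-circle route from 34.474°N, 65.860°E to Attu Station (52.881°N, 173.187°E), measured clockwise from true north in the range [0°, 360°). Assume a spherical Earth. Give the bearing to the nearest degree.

37°

Δλ = 173.187 − 65.860 = 107.327°.
θ = atan2( sin Δλ · cos φ₂ , cos φ₁ · sin φ₂ − sin φ₁ · cos φ₂ · cos Δλ )
  = atan2(0.57609, 0.75908) = 37.196° → normalised to [0°, 360°): 37.196°.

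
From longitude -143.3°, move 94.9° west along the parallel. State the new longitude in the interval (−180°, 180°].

Start at -143.3°; shift −94.9° → -238.2°.
-238.2° lies outside (−180°, 180°]; add 360° → +121.8°.

+121.8°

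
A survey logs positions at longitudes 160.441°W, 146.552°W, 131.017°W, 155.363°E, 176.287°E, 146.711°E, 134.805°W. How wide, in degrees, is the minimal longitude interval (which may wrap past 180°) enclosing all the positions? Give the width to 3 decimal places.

82.272°

Sort the longitudes: -160.441°, -146.552°, -134.805°, -131.017°, +146.711°, +155.363°, +176.287°.
Eastward gaps between consecutive values (wrapping around): 13.889°, 11.747°, 3.788°, 277.728°, 8.652°, 20.924°, 23.272°.
Largest gap = 277.728° ⇒ minimal covering band is its complement: 360° − 277.728° = 82.272°.
Band runs from +146.711° eastward to -131.017°, crossing the antimeridian.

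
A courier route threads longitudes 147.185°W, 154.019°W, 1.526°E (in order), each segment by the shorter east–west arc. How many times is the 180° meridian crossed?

0

Leg 1: -147.185° → -154.019°, shortest Δλ = -6.834° (west) — does not cross 180°.
Leg 2: -154.019° → +1.526°, shortest Δλ = 155.545° (east) — does not cross 180°.
Total crossings: 0.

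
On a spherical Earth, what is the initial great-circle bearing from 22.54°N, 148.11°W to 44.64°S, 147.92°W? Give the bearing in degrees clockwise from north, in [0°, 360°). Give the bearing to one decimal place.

Δλ = -147.92 − -148.11 = 0.19°.
θ = atan2( sin Δλ · cos φ₂ , cos φ₁ · sin φ₂ − sin φ₁ · cos φ₂ · cos Δλ )
  = atan2(0.00236, -0.92173) = 179.853° → normalised to [0°, 360°): 179.853°.

179.9°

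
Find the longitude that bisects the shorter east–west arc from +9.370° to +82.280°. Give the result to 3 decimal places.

Signed shortest Δλ from +9.370° to +82.280° is +72.910°.
Midpoint longitude = +9.370° + (+72.910°)/2 = +9.370° + 36.455° = +45.825°.

+45.825°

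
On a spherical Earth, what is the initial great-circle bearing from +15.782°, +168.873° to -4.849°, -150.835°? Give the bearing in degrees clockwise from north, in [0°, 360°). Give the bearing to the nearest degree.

Δλ = -150.835 − 168.873 = -319.708°; wrapped into (−180°, 180°]: 40.292°.
θ = atan2( sin Δλ · cos φ₂ , cos φ₁ · sin φ₂ − sin φ₁ · cos φ₂ · cos Δλ )
  = atan2(0.64437, -0.28805) = 114.086° → normalised to [0°, 360°): 114.086°.

114°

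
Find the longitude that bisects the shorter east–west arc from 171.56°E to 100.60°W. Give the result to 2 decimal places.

144.52°W

Signed shortest Δλ from +171.56° to -100.60° is +87.84°.
Midpoint longitude = +171.56° + (+87.84°)/2 = +171.56° + 43.92° = +215.48°.
Normalise into (−180°, 180°]: -144.52°.
(The naïve average (+171.56 + -100.60)/2 = 35.48° is on the wrong side of the globe.)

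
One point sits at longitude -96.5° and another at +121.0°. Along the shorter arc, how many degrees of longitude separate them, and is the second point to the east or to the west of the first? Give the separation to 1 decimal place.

Raw difference: 121.0 − -96.5 = 217.5°.
Normalise into (−180°, 180°]: 217.5° − 360° = -142.5°.
Negative ⇒ the second point lies to the west; separation 142.5°.

142.5° west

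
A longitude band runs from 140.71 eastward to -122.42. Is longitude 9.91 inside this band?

No

Band width going east from +140.71° to -122.42°: ((-122.42 − 140.71) mod 360) = 96.87°.
Offset of +9.91° east of the west edge: ((9.91 − 140.71) mod 360) = 229.20°.
229.20° > 96.87° ⇒ outside.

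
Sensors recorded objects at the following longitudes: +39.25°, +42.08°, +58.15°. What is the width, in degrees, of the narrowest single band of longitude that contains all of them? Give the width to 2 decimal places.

18.90°

Sort the longitudes: +39.25°, +42.08°, +58.15°.
Eastward gaps between consecutive values (wrapping around): 2.83°, 16.07°, 341.10°.
Largest gap = 341.10° ⇒ minimal covering band is its complement: 360° − 341.10° = 18.90°.
Band runs from +39.25° eastward to +58.15°.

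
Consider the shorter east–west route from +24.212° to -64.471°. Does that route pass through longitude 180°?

Signed shortest Δλ = ((-64.471 − 24.212 + 180) mod 360) − 180 = -88.683°.
Going west by 88.683° from +24.212° reaches -64.471° without touching 180°.

No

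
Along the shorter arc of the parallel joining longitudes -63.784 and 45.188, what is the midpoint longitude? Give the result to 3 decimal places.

-9.298°

Signed shortest Δλ from -63.784° to +45.188° is +108.972°.
Midpoint longitude = -63.784° + (+108.972°)/2 = -63.784° + 54.486° = -9.298°.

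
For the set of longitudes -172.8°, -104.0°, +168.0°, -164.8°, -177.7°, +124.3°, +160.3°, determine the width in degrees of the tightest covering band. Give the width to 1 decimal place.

131.7°

Sort the longitudes: -177.7°, -172.8°, -164.8°, -104.0°, +124.3°, +160.3°, +168.0°.
Eastward gaps between consecutive values (wrapping around): 4.9°, 8.0°, 60.8°, 228.3°, 36.0°, 7.7°, 14.3°.
Largest gap = 228.3° ⇒ minimal covering band is its complement: 360° − 228.3° = 131.7°.
Band runs from +124.3° eastward to -104.0°, crossing the antimeridian.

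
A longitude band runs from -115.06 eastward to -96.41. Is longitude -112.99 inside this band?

Band width going east from -115.06° to -96.41°: ((-96.41 − -115.06) mod 360) = 18.65°.
Offset of -112.99° east of the west edge: ((-112.99 − -115.06) mod 360) = 2.07°.
2.07° ≤ 18.65° ⇒ inside.

Yes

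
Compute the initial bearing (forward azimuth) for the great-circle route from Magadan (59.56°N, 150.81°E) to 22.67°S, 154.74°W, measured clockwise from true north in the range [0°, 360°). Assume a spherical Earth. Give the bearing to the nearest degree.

Δλ = -154.74 − 150.81 = -305.55°; wrapped into (−180°, 180°]: 54.45°.
θ = atan2( sin Δλ · cos φ₂ , cos φ₁ · sin φ₂ − sin φ₁ · cos φ₂ · cos Δλ )
  = atan2(0.75075, -0.65781) = 131.225° → normalised to [0°, 360°): 131.225°.

131°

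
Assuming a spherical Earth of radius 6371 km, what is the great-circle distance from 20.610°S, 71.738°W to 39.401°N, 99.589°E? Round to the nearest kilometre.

Δλ = 99.589 − -71.738 = 171.327°.
Δφ = 39.401 − -20.610 = 60.011°.
a = sin²(Δφ/2) + cos φ₁ · cos φ₂ · sin²(Δλ/2) = 0.969215.
c = 2·atan2(√a, √(1−a)) = 2.78885 rad → d = 6371·c ≈ 17767.77 km.

17768 km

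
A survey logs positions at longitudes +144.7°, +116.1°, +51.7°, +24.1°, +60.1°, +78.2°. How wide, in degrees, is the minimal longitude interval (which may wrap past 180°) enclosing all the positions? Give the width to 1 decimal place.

Sort the longitudes: +24.1°, +51.7°, +60.1°, +78.2°, +116.1°, +144.7°.
Eastward gaps between consecutive values (wrapping around): 27.6°, 8.4°, 18.1°, 37.9°, 28.6°, 239.4°.
Largest gap = 239.4° ⇒ minimal covering band is its complement: 360° − 239.4° = 120.6°.
Band runs from +24.1° eastward to +144.7°.

120.6°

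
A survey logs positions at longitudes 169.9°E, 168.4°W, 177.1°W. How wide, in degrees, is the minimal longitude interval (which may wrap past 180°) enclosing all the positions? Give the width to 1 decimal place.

21.7°

Sort the longitudes: -177.1°, -168.4°, +169.9°.
Eastward gaps between consecutive values (wrapping around): 8.7°, 338.3°, 13.0°.
Largest gap = 338.3° ⇒ minimal covering band is its complement: 360° − 338.3° = 21.7°.
Band runs from +169.9° eastward to -168.4°, crossing the antimeridian.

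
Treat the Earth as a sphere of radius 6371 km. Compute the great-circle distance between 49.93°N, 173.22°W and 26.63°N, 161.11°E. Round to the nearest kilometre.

Δλ = 161.11 − -173.22 = 334.33°; wrapped into (−180°, 180°]: -25.67°.
Δφ = 26.63 − 49.93 = -23.30°.
a = sin²(Δφ/2) + cos φ₁ · cos φ₂ · sin²(Δλ/2) = 0.069173.
c = 2·atan2(√a, √(1−a)) = 0.53228 rad → d = 6371·c ≈ 3391.15 km.

3391 km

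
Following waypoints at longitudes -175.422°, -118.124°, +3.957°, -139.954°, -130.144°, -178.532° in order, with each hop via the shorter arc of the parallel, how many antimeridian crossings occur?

Leg 1: -175.422° → -118.124°, shortest Δλ = 57.298° (east) — does not cross 180°.
Leg 2: -118.124° → +3.957°, shortest Δλ = 122.081° (east) — does not cross 180°.
Leg 3: +3.957° → -139.954°, shortest Δλ = -143.911° (west) — does not cross 180°.
Leg 4: -139.954° → -130.144°, shortest Δλ = 9.81° (east) — does not cross 180°.
Leg 5: -130.144° → -178.532°, shortest Δλ = -48.388° (west) — does not cross 180°.
Total crossings: 0.

0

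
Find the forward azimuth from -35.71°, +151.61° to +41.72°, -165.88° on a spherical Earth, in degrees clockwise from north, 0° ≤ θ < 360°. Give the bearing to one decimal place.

30.3°

Δλ = -165.88 − 151.61 = -317.49°; wrapped into (−180°, 180°]: 42.51°.
θ = atan2( sin Δλ · cos φ₂ , cos φ₁ · sin φ₂ − sin φ₁ · cos φ₂ · cos Δλ )
  = atan2(0.50436, 0.86152) = 30.346° → normalised to [0°, 360°): 30.346°.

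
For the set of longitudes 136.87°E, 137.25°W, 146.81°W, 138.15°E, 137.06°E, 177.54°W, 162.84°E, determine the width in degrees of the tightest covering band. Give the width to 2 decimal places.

85.88°

Sort the longitudes: -177.54°, -146.81°, -137.25°, +136.87°, +137.06°, +138.15°, +162.84°.
Eastward gaps between consecutive values (wrapping around): 30.73°, 9.56°, 274.12°, 0.19°, 1.09°, 24.69°, 19.62°.
Largest gap = 274.12° ⇒ minimal covering band is its complement: 360° − 274.12° = 85.88°.
Band runs from +136.87° eastward to -137.25°, crossing the antimeridian.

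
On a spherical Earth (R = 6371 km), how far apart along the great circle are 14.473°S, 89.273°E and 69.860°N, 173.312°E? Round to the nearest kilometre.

Δλ = 173.312 − 89.273 = 84.039°.
Δφ = 69.860 − -14.473 = 84.333°.
a = sin²(Δφ/2) + cos φ₁ · cos φ₂ · sin²(Δλ/2) = 0.600010.
c = 2·atan2(√a, √(1−a)) = 1.77217 rad → d = 6371·c ≈ 11290.52 km.

11291 km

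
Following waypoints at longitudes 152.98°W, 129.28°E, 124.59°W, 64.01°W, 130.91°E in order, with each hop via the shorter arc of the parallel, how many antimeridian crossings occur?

3

Leg 1: -152.98° → +129.28°, shortest Δλ = -77.74° (west) — crosses 180°.
Leg 2: +129.28° → -124.59°, shortest Δλ = 106.13° (east) — crosses 180°.
Leg 3: -124.59° → -64.01°, shortest Δλ = 60.58° (east) — does not cross 180°.
Leg 4: -64.01° → +130.91°, shortest Δλ = -165.08° (west) — crosses 180°.
Total crossings: 3.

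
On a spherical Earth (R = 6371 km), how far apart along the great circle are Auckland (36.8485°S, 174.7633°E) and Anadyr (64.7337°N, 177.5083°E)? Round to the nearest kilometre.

Δλ = 177.5083 − 174.7633 = 2.7450°.
Δφ = 64.7337 − -36.8485 = 101.5822°.
a = sin²(Δφ/2) + cos φ₁ · cos φ₂ · sin²(Δλ/2) = 0.600583.
c = 2·atan2(√a, √(1−a)) = 1.77334 rad → d = 6371·c ≈ 11297.97 km.

11298 km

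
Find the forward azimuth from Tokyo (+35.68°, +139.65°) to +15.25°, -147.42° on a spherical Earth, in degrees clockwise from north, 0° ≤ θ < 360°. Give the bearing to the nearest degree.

87°

Δλ = -147.42 − 139.65 = -287.07°; wrapped into (−180°, 180°]: 72.93°.
θ = atan2( sin Δλ · cos φ₂ , cos φ₁ · sin φ₂ − sin φ₁ · cos φ₂ · cos Δλ )
  = atan2(0.92229, 0.04848) = 86.991° → normalised to [0°, 360°): 86.991°.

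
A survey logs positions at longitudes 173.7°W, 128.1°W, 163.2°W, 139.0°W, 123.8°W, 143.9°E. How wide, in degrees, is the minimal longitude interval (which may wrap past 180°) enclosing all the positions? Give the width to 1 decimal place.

92.3°

Sort the longitudes: -173.7°, -163.2°, -139.0°, -128.1°, -123.8°, +143.9°.
Eastward gaps between consecutive values (wrapping around): 10.5°, 24.2°, 10.9°, 4.3°, 267.7°, 42.4°.
Largest gap = 267.7° ⇒ minimal covering band is its complement: 360° − 267.7° = 92.3°.
Band runs from +143.9° eastward to -123.8°, crossing the antimeridian.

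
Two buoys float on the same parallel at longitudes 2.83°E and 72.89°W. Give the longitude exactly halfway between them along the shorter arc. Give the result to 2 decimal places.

35.03°W

Signed shortest Δλ from +2.83° to -72.89° is -75.72°.
Midpoint longitude = +2.83° + (-75.72°)/2 = +2.83° − 37.86° = -35.03°.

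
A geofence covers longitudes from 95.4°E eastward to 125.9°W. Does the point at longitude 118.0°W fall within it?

No

Band width going east from +95.4° to -125.9°: ((-125.9 − 95.4) mod 360) = 138.7°.
Offset of -118.0° east of the west edge: ((-118.0 − 95.4) mod 360) = 146.6°.
146.6° > 138.7° ⇒ outside.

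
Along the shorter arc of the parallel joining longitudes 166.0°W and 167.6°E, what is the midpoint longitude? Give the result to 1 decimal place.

Signed shortest Δλ from -166.0° to +167.6° is -26.4°.
Midpoint longitude = -166.0° + (-26.4°)/2 = -166.0° − 13.2° = -179.2°.
(The naïve average (-166.0 + +167.6)/2 = 0.8° is on the wrong side of the globe.)

179.2°W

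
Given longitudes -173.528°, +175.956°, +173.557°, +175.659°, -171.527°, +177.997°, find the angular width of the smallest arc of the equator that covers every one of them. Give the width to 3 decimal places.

Sort the longitudes: -173.528°, -171.527°, +173.557°, +175.659°, +175.956°, +177.997°.
Eastward gaps between consecutive values (wrapping around): 2.001°, 345.084°, 2.102°, 0.297°, 2.041°, 8.475°.
Largest gap = 345.084° ⇒ minimal covering band is its complement: 360° − 345.084° = 14.916°.
Band runs from +173.557° eastward to -171.527°, crossing the antimeridian.

14.916°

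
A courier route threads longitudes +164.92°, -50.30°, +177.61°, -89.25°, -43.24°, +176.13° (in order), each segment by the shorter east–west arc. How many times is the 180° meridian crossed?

4

Leg 1: +164.92° → -50.30°, shortest Δλ = 144.78° (east) — crosses 180°.
Leg 2: -50.30° → +177.61°, shortest Δλ = -132.09° (west) — crosses 180°.
Leg 3: +177.61° → -89.25°, shortest Δλ = 93.14° (east) — crosses 180°.
Leg 4: -89.25° → -43.24°, shortest Δλ = 46.01° (east) — does not cross 180°.
Leg 5: -43.24° → +176.13°, shortest Δλ = -140.63° (west) — crosses 180°.
Total crossings: 4.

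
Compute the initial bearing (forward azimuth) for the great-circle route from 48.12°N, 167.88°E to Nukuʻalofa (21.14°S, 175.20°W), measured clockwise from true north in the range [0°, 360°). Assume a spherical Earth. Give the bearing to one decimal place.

163.3°

Δλ = -175.20 − 167.88 = -343.08°; wrapped into (−180°, 180°]: 16.92°.
θ = atan2( sin Δλ · cos φ₂ , cos φ₁ · sin φ₂ − sin φ₁ · cos φ₂ · cos Δλ )
  = atan2(0.27145, -0.90514) = 163.306° → normalised to [0°, 360°): 163.306°.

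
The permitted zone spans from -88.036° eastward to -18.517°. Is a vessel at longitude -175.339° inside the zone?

Band width going east from -88.036° to -18.517°: ((-18.517 − -88.036) mod 360) = 69.519°.
Offset of -175.339° east of the west edge: ((-175.339 − -88.036) mod 360) = 272.697°.
272.697° > 69.519° ⇒ outside.

No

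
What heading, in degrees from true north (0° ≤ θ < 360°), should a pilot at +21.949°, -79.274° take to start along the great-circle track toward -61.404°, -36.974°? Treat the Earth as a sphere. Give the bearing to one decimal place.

Δλ = -36.974 − -79.274 = 42.300°.
θ = atan2( sin Δλ · cos φ₂ , cos φ₁ · sin φ₂ − sin φ₁ · cos φ₂ · cos Δλ )
  = atan2(0.32212, -0.94670) = 161.209° → normalised to [0°, 360°): 161.209°.

161.2°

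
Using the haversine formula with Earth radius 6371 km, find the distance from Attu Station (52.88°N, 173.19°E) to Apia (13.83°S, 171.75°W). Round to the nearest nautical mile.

Δλ = -171.75 − 173.19 = -344.94°; wrapped into (−180°, 180°]: 15.06°.
Δφ = -13.83 − 52.88 = -66.71°.
a = sin²(Δφ/2) + cos φ₁ · cos φ₂ · sin²(Δλ/2) = 0.312371.
c = 2·atan2(√a, √(1−a)) = 1.18612 rad → d = 6371·c ≈ 7556.77 km ≈ 4080.33 nmi.

4080 nmi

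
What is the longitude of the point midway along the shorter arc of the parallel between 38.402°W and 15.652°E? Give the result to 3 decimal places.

11.375°W

Signed shortest Δλ from -38.402° to +15.652° is +54.054°.
Midpoint longitude = -38.402° + (+54.054°)/2 = -38.402° + 27.027° = -11.375°.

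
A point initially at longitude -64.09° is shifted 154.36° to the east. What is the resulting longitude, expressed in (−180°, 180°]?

+90.27°

Start at -64.09°; shift +154.36° → +90.27°.
+90.27° already lies in (−180°, 180°].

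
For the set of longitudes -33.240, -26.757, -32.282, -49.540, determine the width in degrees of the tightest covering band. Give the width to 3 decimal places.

Sort the longitudes: -49.540°, -33.240°, -32.282°, -26.757°.
Eastward gaps between consecutive values (wrapping around): 16.300°, 0.958°, 5.525°, 337.217°.
Largest gap = 337.217° ⇒ minimal covering band is its complement: 360° − 337.217° = 22.783°.
Band runs from -49.540° eastward to -26.757°.

22.783°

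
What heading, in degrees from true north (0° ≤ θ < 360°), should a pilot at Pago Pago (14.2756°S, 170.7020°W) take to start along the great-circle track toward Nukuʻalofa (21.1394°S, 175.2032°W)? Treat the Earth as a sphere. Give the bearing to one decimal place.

Δλ = -175.2032 − -170.7020 = -4.5012°.
θ = atan2( sin Δλ · cos φ₂ , cos φ₁ · sin φ₂ − sin φ₁ · cos φ₂ · cos Δλ )
  = atan2(-0.07320, -0.12022) = -148.664° → normalised to [0°, 360°): 211.336°.

211.3°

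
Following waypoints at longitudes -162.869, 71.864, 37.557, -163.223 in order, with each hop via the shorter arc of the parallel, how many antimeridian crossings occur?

Leg 1: -162.869° → +71.864°, shortest Δλ = -125.267° (west) — crosses 180°.
Leg 2: +71.864° → +37.557°, shortest Δλ = -34.307° (west) — does not cross 180°.
Leg 3: +37.557° → -163.223°, shortest Δλ = 159.22° (east) — crosses 180°.
Total crossings: 2.

2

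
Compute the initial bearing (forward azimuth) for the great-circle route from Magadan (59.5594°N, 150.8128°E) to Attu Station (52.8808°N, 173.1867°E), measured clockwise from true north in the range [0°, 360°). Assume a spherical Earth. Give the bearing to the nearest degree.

109°

Δλ = 173.1867 − 150.8128 = 22.3739°.
θ = atan2( sin Δλ · cos φ₂ , cos φ₁ · sin φ₂ − sin φ₁ · cos φ₂ · cos Δλ )
  = atan2(0.22971, -0.07713) = 108.561° → normalised to [0°, 360°): 108.561°.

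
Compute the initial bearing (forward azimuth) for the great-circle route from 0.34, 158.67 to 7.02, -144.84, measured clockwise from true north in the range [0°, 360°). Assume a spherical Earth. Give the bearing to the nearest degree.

Δλ = -144.84 − 158.67 = -303.51°; wrapped into (−180°, 180°]: 56.49°.
θ = atan2( sin Δλ · cos φ₂ , cos φ₁ · sin φ₂ − sin φ₁ · cos φ₂ · cos Δλ )
  = atan2(0.82754, 0.11896) = 81.820° → normalised to [0°, 360°): 81.820°.

82°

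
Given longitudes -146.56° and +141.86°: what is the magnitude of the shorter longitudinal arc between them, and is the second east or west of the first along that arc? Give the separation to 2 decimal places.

Raw difference: 141.86 − -146.56 = 288.42°.
Normalise into (−180°, 180°]: 288.42° − 360° = -71.58°.
Negative ⇒ the second point lies to the west; separation 71.58°.

71.58° west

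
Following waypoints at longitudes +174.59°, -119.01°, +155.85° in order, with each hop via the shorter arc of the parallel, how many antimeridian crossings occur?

Leg 1: +174.59° → -119.01°, shortest Δλ = 66.4° (east) — crosses 180°.
Leg 2: -119.01° → +155.85°, shortest Δλ = -85.14° (west) — crosses 180°.
Total crossings: 2.

2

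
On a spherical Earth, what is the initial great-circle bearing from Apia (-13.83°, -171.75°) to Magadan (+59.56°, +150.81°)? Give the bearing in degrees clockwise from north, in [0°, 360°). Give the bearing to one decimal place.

341.7°

Δλ = 150.81 − -171.75 = 322.56°; wrapped into (−180°, 180°]: -37.44°.
θ = atan2( sin Δλ · cos φ₂ , cos φ₁ · sin φ₂ − sin φ₁ · cos φ₂ · cos Δλ )
  = atan2(-0.30800, 0.93332) = -18.263° → normalised to [0°, 360°): 341.737°.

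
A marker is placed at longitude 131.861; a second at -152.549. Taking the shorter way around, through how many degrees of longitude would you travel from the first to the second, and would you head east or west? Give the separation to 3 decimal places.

75.590° east

Raw difference: -152.549 − 131.861 = -284.41°.
Normalise into (−180°, 180°]: -284.41° + 360° = 75.59°.
Positive ⇒ the second point lies to the east; separation 75.590°.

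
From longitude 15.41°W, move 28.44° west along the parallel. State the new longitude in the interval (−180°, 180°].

Start at -15.41°; shift −28.44° → -43.85°.
-43.85° already lies in (−180°, 180°].

43.85°W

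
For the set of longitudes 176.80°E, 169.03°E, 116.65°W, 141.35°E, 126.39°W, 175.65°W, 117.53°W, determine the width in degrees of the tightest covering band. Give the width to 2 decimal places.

102.00°

Sort the longitudes: -175.65°, -126.39°, -117.53°, -116.65°, +141.35°, +169.03°, +176.80°.
Eastward gaps between consecutive values (wrapping around): 49.26°, 8.86°, 0.88°, 258.00°, 27.68°, 7.77°, 7.55°.
Largest gap = 258.00° ⇒ minimal covering band is its complement: 360° − 258.00° = 102.00°.
Band runs from +141.35° eastward to -116.65°, crossing the antimeridian.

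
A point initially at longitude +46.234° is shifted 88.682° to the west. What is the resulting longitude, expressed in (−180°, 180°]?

-42.448°

Start at +46.234°; shift −88.682° → -42.448°.
-42.448° already lies in (−180°, 180°].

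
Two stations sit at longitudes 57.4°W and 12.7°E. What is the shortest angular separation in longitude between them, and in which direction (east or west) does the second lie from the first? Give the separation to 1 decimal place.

Raw difference: 12.7 − -57.4 = 70.1°.
Normalise into (−180°, 180°]: 70.1° stays 70.1°.
Positive ⇒ the second point lies to the east; separation 70.1°.

70.1° east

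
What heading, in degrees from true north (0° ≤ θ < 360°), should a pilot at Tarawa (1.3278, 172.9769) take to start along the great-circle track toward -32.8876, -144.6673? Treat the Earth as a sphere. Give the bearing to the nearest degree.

135°

Δλ = -144.6673 − 172.9769 = -317.6442°; wrapped into (−180°, 180°]: 42.3558°.
θ = atan2( sin Δλ · cos φ₂ , cos φ₁ · sin φ₂ − sin φ₁ · cos φ₂ · cos Δλ )
  = atan2(0.56576, -0.55723) = 134.565° → normalised to [0°, 360°): 134.565°.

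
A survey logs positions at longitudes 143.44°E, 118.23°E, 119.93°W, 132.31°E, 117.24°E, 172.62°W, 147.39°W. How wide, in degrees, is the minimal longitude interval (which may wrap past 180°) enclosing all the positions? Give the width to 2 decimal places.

Sort the longitudes: -172.62°, -147.39°, -119.93°, +117.24°, +118.23°, +132.31°, +143.44°.
Eastward gaps between consecutive values (wrapping around): 25.23°, 27.46°, 237.17°, 0.99°, 14.08°, 11.13°, 43.94°.
Largest gap = 237.17° ⇒ minimal covering band is its complement: 360° − 237.17° = 122.83°.
Band runs from +117.24° eastward to -119.93°, crossing the antimeridian.

122.83°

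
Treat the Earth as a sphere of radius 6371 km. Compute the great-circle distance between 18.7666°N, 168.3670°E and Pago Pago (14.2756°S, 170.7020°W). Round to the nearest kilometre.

4331 km

Δλ = -170.7020 − 168.3670 = -339.0690°; wrapped into (−180°, 180°]: 20.9310°.
Δφ = -14.2756 − 18.7666 = -33.0422°.
a = sin²(Δφ/2) + cos φ₁ · cos φ₂ · sin²(Δλ/2) = 0.111141.
c = 2·atan2(√a, √(1−a)) = 0.67977 rad → d = 6371·c ≈ 4330.81 km.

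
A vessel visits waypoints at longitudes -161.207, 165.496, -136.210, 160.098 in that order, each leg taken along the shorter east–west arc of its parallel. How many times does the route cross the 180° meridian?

3

Leg 1: -161.207° → +165.496°, shortest Δλ = -33.297° (west) — crosses 180°.
Leg 2: +165.496° → -136.210°, shortest Δλ = 58.294° (east) — crosses 180°.
Leg 3: -136.210° → +160.098°, shortest Δλ = -63.692° (west) — crosses 180°.
Total crossings: 3.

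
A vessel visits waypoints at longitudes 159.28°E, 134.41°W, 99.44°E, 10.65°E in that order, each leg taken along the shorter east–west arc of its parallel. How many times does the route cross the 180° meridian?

2

Leg 1: +159.28° → -134.41°, shortest Δλ = 66.31° (east) — crosses 180°.
Leg 2: -134.41° → +99.44°, shortest Δλ = -126.15° (west) — crosses 180°.
Leg 3: +99.44° → +10.65°, shortest Δλ = -88.79° (west) — does not cross 180°.
Total crossings: 2.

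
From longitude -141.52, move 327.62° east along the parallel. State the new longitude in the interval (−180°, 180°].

-173.90°

Start at -141.52°; shift +327.62° → +186.10°.
+186.10° lies outside (−180°, 180°]; subtract 360° → -173.90°.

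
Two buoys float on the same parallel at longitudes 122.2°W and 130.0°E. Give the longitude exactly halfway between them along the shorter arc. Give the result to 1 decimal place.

176.1°W

Signed shortest Δλ from -122.2° to +130.0° is -107.8°.
Midpoint longitude = -122.2° + (-107.8°)/2 = -122.2° − 53.9° = -176.1°.
(The naïve average (-122.2 + +130.0)/2 = 3.9° is on the wrong side of the globe.)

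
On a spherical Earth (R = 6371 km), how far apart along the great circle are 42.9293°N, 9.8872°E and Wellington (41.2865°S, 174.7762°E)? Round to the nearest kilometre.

18757 km

Δλ = 174.7762 − 9.8872 = 164.8890°.
Δφ = -41.2865 − 42.9293 = -84.2158°.
a = sin²(Δφ/2) + cos φ₁ · cos φ₂ · sin²(Δλ/2) = 0.990282.
c = 2·atan2(√a, √(1−a)) = 2.94412 rad → d = 6371·c ≈ 18756.97 km.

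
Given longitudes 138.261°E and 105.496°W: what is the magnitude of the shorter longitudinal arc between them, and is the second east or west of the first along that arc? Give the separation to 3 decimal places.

116.243° east

Raw difference: -105.496 − 138.261 = -243.757°.
Normalise into (−180°, 180°]: -243.757° + 360° = 116.243°.
Positive ⇒ the second point lies to the east; separation 116.243°.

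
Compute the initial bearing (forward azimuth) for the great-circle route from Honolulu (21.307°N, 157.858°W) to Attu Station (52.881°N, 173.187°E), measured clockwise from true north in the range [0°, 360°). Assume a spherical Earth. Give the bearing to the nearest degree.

Δλ = 173.187 − -157.858 = 331.045°; wrapped into (−180°, 180°]: -28.955°.
θ = atan2( sin Δλ · cos φ₂ , cos φ₁ · sin φ₂ − sin φ₁ · cos φ₂ · cos Δλ )
  = atan2(-0.29215, 0.55101) = -27.933° → normalised to [0°, 360°): 332.067°.

332°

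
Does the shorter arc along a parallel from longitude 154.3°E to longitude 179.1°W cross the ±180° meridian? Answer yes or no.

Yes

Naïve |-179.1 − 154.3| = 333.4° > 180°, so the shorter arc goes the other way round — across 180°.
Signed shortest Δλ = ((-179.1 − 154.3 + 180) mod 360) − 180 = 26.6°.
Going east by 26.6° from +154.3° passes through 180° before reaching -179.1°.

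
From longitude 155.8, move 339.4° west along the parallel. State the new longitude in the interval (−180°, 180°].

+176.4°

Start at +155.8°; shift −339.4° → -183.6°.
-183.6° lies outside (−180°, 180°]; add 360° → +176.4°.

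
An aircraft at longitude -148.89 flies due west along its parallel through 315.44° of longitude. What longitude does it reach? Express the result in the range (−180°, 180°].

-104.33°

Start at -148.89°; shift −315.44° → -464.33°.
-464.33° lies outside (−180°, 180°]; add 360° → -104.33°.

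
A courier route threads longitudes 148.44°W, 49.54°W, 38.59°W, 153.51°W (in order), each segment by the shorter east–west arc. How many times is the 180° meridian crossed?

Leg 1: -148.44° → -49.54°, shortest Δλ = 98.9° (east) — does not cross 180°.
Leg 2: -49.54° → -38.59°, shortest Δλ = 10.95° (east) — does not cross 180°.
Leg 3: -38.59° → -153.51°, shortest Δλ = -114.92° (west) — does not cross 180°.
Total crossings: 0.

0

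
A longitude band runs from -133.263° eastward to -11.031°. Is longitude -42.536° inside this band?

Yes

Band width going east from -133.263° to -11.031°: ((-11.031 − -133.263) mod 360) = 122.232°.
Offset of -42.536° east of the west edge: ((-42.536 − -133.263) mod 360) = 90.727°.
90.727° ≤ 122.232° ⇒ inside.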